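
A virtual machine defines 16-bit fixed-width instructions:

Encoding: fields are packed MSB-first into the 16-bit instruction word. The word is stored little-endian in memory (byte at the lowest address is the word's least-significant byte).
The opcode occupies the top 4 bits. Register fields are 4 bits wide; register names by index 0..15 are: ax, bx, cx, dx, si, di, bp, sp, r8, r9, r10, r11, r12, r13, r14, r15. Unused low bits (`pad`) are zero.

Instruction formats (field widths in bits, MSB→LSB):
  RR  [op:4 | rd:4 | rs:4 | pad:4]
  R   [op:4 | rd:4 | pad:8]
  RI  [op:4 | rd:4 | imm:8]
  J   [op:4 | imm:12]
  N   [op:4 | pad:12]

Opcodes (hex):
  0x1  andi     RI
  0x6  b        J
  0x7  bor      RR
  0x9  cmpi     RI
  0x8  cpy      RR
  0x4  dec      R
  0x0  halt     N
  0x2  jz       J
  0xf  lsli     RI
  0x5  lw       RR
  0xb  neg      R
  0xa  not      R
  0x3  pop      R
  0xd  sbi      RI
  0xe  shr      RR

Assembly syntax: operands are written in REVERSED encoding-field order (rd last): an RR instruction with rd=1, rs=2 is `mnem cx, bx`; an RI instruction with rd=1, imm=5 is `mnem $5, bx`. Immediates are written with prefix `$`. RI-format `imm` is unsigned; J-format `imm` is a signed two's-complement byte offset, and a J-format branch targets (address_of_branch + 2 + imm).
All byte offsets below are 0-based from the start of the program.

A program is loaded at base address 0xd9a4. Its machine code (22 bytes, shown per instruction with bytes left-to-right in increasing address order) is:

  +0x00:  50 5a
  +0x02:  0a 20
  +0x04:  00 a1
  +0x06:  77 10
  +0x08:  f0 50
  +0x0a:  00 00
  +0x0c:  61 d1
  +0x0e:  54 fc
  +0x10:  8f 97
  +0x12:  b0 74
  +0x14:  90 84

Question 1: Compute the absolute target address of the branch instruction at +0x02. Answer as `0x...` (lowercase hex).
0xd9b2

+0x02: 0a 20 ⇒ word 0x200a (little)
  op=0x200a>>12=0x2 ⇒ jz (J)
  [11:0] imm=10 = $10
  target = base 0xd9a4 + off 0x02 + 2 + imm 10 = 0xd9b2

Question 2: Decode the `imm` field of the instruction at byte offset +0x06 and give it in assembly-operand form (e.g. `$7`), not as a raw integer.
@+06  little-endian(77 10) = 0x1077
  opcode bits[15:12]=0x1: andi/RI
  rd@[11:8]=0x0 ⇒ ax
  imm@[7:0]=0x77 ⇒ $119

$119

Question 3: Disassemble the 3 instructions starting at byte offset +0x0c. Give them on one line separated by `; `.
+0x0c: 61 d1 ⇒ word 0xd161 (little)
  op=0xd161>>12=0xd ⇒ sbi (RI)
  rd: (w>>8)&0xf=0x1 → bx
  imm: (w>>0)&0xff=0x61 → $97
+0x0e: 54 fc ⇒ word 0xfc54 (little)
  op=0xfc54>>12=0xf ⇒ lsli (RI)
  rd: (w>>8)&0xf=0xc → r12
  imm: (w>>0)&0xff=0x54 → $84
+0x10: 8f 97 ⇒ word 0x978f (little)
  op=0x978f>>12=0x9 ⇒ cmpi (RI)
  rd: (w>>8)&0xf=0x7 → sp
  imm: (w>>0)&0xff=0x8f → $143

sbi $97, bx; lsli $84, r12; cmpi $143, sp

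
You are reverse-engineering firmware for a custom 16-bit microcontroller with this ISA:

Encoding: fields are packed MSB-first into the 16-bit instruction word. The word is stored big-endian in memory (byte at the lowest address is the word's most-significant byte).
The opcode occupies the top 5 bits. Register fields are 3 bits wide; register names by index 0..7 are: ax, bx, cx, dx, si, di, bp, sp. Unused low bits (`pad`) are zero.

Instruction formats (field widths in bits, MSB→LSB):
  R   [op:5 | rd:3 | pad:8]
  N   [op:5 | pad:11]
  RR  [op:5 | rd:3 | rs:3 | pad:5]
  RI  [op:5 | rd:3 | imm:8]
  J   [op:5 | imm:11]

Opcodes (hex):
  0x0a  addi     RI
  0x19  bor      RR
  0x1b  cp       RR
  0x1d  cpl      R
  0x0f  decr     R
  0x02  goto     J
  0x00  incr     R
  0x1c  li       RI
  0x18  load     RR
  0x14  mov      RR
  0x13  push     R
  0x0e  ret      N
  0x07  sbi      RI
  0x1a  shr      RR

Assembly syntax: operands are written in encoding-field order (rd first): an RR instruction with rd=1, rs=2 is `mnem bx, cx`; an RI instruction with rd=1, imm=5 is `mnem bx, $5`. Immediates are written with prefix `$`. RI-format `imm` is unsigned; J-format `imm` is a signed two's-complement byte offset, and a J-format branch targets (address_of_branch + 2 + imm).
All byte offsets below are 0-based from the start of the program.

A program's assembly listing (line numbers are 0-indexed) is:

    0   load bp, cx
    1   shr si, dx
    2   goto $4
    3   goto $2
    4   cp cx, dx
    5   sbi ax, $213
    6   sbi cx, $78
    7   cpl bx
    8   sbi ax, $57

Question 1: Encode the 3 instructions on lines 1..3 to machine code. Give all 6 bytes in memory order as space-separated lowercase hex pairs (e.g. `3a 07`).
d4 60 10 04 10 02

line 1 (shr): pack op=0x1a:5|rd=4:3|rs=3:3|pad=0:5 = 0xd460; big→ d4 60
line 2 (goto): pack op=0x2:5|imm=4:11 = 0x1004; big→ 10 04
line 3 (goto): pack op=0x2:5|imm=2:11 = 0x1002; big→ 10 02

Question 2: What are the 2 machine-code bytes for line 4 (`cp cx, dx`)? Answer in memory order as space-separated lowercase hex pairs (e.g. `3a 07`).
line 4 (cp): pack op=0x1b:5|rd=2:3|rs=3:3|pad=0:5 = 0xda60; big→ da 60

da 60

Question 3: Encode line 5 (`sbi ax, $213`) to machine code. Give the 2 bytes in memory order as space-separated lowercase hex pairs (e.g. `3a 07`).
38 d5

5. sbi fields op=0x7:5|rd=0:3|imm=213:8 → word 38d5h → 38 d5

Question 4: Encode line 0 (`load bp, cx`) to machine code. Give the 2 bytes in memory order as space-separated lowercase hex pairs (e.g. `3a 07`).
0. load fields op=0x18:5|rd=6:3|rs=2:3|pad=0:5 → word c640h → c6 40

c6 40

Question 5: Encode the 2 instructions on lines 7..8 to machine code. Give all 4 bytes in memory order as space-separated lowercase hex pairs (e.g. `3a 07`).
e9 00 38 39

7. cpl fields op=0x1d:5|rd=1:3|pad=0:8 → word e900h → e9 00
8. sbi fields op=0x7:5|rd=0:3|imm=57:8 → word 3839h → 38 39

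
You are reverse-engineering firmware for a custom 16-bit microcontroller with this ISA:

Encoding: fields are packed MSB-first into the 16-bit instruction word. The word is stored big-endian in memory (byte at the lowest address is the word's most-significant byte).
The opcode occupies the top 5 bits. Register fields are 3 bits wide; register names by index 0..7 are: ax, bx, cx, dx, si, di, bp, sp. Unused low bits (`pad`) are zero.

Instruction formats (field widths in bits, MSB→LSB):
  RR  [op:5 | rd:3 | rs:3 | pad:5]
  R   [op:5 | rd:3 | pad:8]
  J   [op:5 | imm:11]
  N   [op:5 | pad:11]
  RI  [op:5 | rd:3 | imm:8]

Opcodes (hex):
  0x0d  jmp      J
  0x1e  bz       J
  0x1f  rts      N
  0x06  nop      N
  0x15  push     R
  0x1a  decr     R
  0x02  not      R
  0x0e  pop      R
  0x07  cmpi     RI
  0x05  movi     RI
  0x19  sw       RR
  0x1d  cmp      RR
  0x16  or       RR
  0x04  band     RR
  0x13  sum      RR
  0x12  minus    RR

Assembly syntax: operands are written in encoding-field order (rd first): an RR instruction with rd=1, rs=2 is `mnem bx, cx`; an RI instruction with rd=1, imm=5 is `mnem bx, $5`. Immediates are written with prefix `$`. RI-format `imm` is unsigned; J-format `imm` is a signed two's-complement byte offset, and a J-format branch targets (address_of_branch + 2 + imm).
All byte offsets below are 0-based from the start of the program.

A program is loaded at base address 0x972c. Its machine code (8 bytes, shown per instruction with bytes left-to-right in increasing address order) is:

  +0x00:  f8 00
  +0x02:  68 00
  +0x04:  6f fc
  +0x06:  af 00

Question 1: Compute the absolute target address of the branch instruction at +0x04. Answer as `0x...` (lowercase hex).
0x972e

off 0x04: read 6f fc as big → 0x6ffc
  top 5b → 0xd → jmp [J]
  [10:0] imm=2044 (s11→-4) = $-4
  target = base 0x972c + off 0x04 + 2 + imm -4 = 0x972e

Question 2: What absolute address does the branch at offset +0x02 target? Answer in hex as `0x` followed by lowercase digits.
0x9730

@+02  big-endian(68 00) = 0x6800
  opcode bits[15:11]=0xd: jmp/J
  imm: (w>>0)&0x7ff=0x0 → $0
  target = base 0x972c + off 0x02 + 2 + imm 0 = 0x9730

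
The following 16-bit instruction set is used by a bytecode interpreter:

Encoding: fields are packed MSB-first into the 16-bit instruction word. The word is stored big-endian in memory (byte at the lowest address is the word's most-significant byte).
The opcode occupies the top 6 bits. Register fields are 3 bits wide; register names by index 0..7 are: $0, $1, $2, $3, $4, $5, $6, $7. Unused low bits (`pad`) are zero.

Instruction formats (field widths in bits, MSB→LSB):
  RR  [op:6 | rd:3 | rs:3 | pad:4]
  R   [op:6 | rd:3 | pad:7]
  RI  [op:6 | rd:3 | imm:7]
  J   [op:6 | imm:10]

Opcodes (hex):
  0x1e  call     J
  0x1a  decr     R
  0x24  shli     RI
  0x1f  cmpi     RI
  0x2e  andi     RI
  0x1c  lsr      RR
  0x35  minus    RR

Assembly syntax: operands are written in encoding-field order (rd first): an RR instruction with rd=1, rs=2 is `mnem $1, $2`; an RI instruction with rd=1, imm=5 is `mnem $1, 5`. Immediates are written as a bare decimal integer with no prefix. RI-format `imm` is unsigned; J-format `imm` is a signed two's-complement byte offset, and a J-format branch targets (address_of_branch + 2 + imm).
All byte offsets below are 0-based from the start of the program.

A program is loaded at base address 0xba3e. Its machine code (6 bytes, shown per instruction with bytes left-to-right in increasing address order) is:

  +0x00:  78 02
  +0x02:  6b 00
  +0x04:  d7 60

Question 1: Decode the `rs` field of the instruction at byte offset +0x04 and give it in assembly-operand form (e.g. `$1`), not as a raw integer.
[04] d7 60 → 0xd760
  op=0xd760>>10=0x35 ⇒ minus (RR)
  [9:7] rd=6 = $6
  [6:4] rs=6 = $6

$6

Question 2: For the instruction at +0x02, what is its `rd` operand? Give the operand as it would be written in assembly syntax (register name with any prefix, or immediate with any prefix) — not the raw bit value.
$6

[02] 6b 00 → 0x6b00
  top 6b → 0x1a → decr [R]
  rd: (w>>7)&0x7=0x6 → $6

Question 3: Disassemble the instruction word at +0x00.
call 2

@+00  big-endian(78 02) = 0x7802
  top 6b → 0x1e → call [J]
  imm@[9:0]=0x2 ⇒ 2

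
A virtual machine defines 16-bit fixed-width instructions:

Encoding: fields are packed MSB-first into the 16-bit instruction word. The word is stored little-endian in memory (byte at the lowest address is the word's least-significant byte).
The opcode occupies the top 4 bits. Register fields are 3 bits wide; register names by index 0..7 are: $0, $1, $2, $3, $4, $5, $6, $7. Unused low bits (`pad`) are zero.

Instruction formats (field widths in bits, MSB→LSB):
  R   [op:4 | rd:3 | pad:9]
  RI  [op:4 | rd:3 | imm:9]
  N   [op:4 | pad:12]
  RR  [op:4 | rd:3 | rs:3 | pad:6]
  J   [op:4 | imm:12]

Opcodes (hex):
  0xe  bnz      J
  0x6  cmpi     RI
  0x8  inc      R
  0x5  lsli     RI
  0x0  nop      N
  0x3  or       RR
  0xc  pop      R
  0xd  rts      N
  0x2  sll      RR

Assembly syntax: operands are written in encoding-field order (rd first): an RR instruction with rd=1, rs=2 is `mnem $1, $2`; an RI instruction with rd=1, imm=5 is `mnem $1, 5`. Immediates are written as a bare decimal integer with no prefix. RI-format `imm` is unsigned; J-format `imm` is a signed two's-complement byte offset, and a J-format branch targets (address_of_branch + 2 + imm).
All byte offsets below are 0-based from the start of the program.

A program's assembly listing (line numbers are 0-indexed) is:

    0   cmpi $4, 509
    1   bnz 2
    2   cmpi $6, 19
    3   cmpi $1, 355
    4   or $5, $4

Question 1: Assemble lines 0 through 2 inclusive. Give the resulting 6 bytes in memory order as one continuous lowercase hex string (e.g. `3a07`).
0. cmpi fields op=0x6:4|rd=4:3|imm=509:9 → word 69fdh → fd 69
1. bnz fields op=0xe:4|imm=2:12 → word e002h → 02 e0
2. cmpi fields op=0x6:4|rd=6:3|imm=19:9 → word 6c13h → 13 6c

fd6902e0136c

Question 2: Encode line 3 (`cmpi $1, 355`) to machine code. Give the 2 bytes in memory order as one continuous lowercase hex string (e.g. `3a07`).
6363

3. cmpi fields op=0x6:4|rd=1:3|imm=355:9 → word 6363h → 63 63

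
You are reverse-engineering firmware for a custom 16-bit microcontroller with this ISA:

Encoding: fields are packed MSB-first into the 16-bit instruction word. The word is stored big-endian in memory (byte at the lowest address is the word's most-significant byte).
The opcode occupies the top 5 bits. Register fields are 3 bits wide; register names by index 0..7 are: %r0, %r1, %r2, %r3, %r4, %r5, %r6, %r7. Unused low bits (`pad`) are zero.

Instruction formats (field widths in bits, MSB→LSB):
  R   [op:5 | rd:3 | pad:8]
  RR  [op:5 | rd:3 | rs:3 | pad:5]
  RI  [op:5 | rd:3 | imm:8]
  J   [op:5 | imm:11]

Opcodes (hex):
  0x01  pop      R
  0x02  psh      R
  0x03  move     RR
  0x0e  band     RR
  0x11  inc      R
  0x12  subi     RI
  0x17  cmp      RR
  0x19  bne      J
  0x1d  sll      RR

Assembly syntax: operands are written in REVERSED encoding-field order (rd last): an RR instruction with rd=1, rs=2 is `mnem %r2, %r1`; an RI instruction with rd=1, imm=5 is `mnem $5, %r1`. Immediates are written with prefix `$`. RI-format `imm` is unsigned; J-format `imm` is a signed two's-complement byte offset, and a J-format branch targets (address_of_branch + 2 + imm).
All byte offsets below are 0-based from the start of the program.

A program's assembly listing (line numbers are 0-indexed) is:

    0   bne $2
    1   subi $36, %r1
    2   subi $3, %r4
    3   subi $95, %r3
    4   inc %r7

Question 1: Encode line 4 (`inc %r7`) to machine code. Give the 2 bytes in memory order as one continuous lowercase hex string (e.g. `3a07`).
8f00

L4: inc op=0x11:5|rd=7:3|pad=0:8 ⇒ 0x8f00 ⇒ big 8f 00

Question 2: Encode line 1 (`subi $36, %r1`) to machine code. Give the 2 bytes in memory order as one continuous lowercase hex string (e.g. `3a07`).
L1: subi op=0x12:5|rd=1:3|imm=36:8 ⇒ 0x9124 ⇒ big 91 24

9124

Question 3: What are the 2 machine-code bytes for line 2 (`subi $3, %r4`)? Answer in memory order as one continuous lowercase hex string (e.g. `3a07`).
line 2 (subi): pack op=0x12:5|rd=4:3|imm=3:8 = 0x9403; big→ 94 03

9403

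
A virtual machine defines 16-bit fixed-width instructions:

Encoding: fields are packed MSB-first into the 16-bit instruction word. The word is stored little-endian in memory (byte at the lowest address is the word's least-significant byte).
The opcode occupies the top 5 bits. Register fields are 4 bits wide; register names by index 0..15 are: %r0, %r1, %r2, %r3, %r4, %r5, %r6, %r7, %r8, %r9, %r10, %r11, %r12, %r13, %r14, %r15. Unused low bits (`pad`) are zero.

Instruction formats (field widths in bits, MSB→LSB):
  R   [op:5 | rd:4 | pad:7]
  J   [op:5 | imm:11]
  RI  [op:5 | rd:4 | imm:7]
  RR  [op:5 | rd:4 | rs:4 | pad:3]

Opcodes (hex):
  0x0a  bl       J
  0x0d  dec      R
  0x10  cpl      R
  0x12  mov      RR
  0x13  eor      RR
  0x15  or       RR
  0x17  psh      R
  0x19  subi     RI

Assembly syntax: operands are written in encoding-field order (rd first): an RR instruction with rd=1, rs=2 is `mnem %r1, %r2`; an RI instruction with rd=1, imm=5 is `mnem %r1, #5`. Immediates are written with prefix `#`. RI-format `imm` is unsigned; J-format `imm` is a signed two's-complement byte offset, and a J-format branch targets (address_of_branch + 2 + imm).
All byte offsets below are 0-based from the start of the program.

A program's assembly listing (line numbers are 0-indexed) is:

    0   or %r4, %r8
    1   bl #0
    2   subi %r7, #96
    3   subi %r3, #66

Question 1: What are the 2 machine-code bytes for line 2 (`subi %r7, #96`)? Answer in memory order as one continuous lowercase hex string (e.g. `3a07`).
e0cb

line 2 (subi): pack op=0x19:5|rd=7:4|imm=96:7 = 0xcbe0; little→ e0 cb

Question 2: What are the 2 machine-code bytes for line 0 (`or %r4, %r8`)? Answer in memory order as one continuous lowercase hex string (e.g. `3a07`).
40aa

0. or fields op=0x15:5|rd=4:4|rs=8:4|pad=0:3 → word aa40h → 40 aa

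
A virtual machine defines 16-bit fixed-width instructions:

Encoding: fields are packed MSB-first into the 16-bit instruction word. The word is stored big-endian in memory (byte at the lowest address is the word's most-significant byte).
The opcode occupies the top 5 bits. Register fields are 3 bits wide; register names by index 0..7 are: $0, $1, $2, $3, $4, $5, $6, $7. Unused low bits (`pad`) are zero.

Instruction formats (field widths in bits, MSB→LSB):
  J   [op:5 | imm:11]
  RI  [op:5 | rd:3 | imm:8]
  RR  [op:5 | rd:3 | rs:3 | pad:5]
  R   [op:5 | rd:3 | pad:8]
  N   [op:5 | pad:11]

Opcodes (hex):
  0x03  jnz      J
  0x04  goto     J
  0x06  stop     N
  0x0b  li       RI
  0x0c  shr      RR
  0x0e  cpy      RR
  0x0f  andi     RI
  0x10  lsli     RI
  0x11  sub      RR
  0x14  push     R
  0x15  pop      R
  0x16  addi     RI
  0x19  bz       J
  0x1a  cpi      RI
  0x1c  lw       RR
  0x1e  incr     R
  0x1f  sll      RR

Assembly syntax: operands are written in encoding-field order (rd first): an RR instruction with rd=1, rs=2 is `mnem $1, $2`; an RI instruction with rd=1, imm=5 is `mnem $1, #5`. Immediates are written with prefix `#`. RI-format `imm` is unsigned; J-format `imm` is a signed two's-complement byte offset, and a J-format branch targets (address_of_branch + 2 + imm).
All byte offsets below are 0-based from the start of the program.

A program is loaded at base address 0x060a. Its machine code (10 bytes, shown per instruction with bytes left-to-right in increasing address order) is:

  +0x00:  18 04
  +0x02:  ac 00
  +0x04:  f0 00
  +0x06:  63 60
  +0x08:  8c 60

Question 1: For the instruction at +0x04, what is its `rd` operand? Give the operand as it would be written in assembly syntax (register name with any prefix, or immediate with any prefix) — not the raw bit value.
+0x04: f0 00 ⇒ word 0xf000 (big)
  top 5b → 0x1e → incr [R]
  [10:8] rd=0 = $0

$0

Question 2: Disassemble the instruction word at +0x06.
shr $3, $3

[06] 63 60 → 0x6360
  top 5b → 0xc → shr [RR]
  [10:8] rd=3 = $3
  [7:5] rs=3 = $3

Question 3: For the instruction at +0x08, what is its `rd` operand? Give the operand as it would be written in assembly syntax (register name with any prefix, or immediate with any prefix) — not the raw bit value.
@+08  big-endian(8c 60) = 0x8c60
  op=0x8c60>>11=0x11 ⇒ sub (RR)
  rd: (w>>8)&0x7=0x4 → $4
  rs: (w>>5)&0x7=0x3 → $3

$4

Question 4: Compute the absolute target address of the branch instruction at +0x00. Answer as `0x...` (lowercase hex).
@+00  big-endian(18 04) = 0x1804
  op=0x1804>>11=0x3 ⇒ jnz (J)
  [10:0] imm=4 = #4
  target = base 0x060a + off 0x00 + 2 + imm 4 = 0x0610

0x0610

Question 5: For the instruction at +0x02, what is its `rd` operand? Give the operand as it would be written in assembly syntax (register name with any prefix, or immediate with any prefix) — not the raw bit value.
[02] ac 00 → 0xac00
  opcode bits[15:11]=0x15: pop/R
  rd: (w>>8)&0x7=0x4 → $4

$4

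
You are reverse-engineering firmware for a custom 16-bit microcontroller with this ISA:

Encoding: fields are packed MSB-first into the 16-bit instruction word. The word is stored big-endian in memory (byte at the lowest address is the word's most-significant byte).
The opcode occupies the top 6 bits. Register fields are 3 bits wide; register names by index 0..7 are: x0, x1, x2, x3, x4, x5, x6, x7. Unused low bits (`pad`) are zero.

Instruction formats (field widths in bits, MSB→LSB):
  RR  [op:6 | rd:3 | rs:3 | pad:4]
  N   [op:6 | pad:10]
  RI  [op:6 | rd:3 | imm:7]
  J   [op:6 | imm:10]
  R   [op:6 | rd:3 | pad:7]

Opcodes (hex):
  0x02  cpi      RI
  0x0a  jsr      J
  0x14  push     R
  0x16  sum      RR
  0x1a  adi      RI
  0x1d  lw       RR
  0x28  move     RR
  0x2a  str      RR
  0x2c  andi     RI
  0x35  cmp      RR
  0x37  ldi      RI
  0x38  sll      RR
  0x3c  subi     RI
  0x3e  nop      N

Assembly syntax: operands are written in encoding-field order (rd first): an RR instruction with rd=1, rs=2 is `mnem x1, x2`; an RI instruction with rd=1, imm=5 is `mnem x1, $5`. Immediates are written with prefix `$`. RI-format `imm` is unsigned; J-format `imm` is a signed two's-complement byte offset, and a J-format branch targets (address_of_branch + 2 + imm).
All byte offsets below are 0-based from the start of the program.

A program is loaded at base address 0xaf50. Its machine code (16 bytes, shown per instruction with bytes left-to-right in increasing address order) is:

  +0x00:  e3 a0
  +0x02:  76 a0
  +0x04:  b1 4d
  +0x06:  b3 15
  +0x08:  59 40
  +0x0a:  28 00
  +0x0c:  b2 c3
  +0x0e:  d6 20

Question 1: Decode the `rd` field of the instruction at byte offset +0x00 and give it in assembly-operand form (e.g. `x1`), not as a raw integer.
x7

@+00  big-endian(e3 a0) = 0xe3a0
  opcode bits[15:10]=0x38: sll/RR
  [9:7] rd=7 = x7
  [6:4] rs=2 = x2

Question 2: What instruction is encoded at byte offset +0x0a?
jsr $0

off 0x0a: read 28 00 as big → 0x2800
  top 6b → 0xa → jsr [J]
  imm@[9:0]=0x0 ⇒ $0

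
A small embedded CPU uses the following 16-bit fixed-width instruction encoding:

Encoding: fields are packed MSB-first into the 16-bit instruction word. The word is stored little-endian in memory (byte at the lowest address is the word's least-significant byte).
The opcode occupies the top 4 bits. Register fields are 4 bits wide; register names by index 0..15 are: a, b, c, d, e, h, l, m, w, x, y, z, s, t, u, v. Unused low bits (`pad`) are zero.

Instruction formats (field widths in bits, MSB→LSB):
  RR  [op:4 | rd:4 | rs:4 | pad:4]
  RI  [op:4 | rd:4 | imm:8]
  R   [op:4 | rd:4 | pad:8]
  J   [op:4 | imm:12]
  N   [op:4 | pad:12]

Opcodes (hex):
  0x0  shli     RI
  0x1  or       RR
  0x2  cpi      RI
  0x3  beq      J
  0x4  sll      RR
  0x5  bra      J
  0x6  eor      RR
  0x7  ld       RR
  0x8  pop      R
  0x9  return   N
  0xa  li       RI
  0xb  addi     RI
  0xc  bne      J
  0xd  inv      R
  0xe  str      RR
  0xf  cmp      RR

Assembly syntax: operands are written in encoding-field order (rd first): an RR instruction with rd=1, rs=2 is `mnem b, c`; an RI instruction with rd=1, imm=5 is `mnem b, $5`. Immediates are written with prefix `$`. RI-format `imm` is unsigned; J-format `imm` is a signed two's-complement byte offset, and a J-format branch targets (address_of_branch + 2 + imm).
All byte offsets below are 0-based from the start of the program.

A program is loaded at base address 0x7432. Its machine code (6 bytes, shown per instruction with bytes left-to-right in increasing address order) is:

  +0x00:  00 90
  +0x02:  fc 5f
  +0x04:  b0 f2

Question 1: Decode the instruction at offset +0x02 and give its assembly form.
off 0x02: read fc 5f as little → 0x5ffc
  op=0x5ffc>>12=0x5 ⇒ bra (J)
  imm@[11:0]=0xffc (s12→-4) ⇒ $-4

bra $-4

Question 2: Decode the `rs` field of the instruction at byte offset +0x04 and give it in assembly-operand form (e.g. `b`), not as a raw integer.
+0x04: b0 f2 ⇒ word 0xf2b0 (little)
  op=0xf2b0>>12=0xf ⇒ cmp (RR)
  [11:8] rd=2 = c
  [7:4] rs=11 = z

z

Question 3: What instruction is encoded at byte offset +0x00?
return

@+00  little-endian(00 90) = 0x9000
  top 4b → 0x9 → return [N]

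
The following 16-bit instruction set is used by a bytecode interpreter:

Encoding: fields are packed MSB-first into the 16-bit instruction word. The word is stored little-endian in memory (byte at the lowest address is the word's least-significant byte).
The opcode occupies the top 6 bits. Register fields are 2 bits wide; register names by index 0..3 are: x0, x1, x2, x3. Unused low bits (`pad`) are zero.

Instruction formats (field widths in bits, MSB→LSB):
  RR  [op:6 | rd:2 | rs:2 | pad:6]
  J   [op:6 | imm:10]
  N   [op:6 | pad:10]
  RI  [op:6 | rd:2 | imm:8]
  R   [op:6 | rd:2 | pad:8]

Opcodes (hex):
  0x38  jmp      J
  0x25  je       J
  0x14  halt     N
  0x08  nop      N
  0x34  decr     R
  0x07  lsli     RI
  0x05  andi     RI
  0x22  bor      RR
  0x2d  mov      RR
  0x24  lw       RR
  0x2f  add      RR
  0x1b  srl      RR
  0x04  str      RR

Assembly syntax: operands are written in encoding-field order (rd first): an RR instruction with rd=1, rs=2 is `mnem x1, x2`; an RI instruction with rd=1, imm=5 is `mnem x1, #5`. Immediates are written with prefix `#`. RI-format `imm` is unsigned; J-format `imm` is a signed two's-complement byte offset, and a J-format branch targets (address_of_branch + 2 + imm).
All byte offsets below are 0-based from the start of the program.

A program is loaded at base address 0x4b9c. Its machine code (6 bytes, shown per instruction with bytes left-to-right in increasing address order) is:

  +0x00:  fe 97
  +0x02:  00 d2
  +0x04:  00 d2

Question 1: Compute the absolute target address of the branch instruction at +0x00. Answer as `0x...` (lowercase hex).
0x4b9c

@+00  little-endian(fe 97) = 0x97fe
  opcode bits[15:10]=0x25: je/J
  imm@[9:0]=0x3fe (s10→-2) ⇒ #-2
  target = base 0x4b9c + off 0x00 + 2 + imm -2 = 0x4b9c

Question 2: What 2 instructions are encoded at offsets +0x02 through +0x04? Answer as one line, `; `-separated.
off 0x02: read 00 d2 as little → 0xd200
  opcode bits[15:10]=0x34: decr/R
  rd@[9:8]=0x2 ⇒ x2
off 0x04: read 00 d2 as little → 0xd200
  opcode bits[15:10]=0x34: decr/R
  rd@[9:8]=0x2 ⇒ x2

decr x2; decr x2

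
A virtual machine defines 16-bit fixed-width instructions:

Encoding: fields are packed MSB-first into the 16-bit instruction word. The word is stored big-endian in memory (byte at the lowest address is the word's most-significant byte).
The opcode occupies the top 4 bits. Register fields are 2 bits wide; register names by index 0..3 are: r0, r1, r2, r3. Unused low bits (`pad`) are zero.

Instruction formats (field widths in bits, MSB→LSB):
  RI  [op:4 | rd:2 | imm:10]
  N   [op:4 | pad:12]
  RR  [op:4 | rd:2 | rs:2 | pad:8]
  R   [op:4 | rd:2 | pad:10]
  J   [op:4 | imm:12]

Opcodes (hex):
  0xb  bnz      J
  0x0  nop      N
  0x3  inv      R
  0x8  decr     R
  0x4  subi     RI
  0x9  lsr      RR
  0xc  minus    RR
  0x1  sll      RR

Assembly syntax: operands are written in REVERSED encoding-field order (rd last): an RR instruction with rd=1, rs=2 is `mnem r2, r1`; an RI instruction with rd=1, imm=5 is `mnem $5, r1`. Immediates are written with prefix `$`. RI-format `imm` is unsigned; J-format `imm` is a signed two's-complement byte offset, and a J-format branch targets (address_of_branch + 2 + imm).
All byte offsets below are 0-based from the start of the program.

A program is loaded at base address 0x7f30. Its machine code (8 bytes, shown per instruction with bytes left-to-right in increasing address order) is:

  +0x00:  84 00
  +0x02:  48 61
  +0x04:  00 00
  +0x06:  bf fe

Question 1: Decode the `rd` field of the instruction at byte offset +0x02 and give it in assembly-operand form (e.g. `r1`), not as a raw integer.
[02] 48 61 → 0x4861
  op=0x4861>>12=0x4 ⇒ subi (RI)
  rd@[11:10]=0x2 ⇒ r2
  imm@[9:0]=0x61 ⇒ $97

r2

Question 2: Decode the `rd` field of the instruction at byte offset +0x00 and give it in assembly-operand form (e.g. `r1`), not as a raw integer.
@+00  big-endian(84 00) = 0x8400
  opcode bits[15:12]=0x8: decr/R
  rd@[11:10]=0x1 ⇒ r1

r1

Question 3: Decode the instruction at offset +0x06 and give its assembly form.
bnz $-2

[06] bf fe → 0xbffe
  opcode bits[15:12]=0xb: bnz/J
  imm@[11:0]=0xffe (s12→-2) ⇒ $-2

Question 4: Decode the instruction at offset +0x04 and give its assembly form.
@+04  big-endian(00 00) = 0x0000
  op=0x0000>>12=0x0 ⇒ nop (N)

nop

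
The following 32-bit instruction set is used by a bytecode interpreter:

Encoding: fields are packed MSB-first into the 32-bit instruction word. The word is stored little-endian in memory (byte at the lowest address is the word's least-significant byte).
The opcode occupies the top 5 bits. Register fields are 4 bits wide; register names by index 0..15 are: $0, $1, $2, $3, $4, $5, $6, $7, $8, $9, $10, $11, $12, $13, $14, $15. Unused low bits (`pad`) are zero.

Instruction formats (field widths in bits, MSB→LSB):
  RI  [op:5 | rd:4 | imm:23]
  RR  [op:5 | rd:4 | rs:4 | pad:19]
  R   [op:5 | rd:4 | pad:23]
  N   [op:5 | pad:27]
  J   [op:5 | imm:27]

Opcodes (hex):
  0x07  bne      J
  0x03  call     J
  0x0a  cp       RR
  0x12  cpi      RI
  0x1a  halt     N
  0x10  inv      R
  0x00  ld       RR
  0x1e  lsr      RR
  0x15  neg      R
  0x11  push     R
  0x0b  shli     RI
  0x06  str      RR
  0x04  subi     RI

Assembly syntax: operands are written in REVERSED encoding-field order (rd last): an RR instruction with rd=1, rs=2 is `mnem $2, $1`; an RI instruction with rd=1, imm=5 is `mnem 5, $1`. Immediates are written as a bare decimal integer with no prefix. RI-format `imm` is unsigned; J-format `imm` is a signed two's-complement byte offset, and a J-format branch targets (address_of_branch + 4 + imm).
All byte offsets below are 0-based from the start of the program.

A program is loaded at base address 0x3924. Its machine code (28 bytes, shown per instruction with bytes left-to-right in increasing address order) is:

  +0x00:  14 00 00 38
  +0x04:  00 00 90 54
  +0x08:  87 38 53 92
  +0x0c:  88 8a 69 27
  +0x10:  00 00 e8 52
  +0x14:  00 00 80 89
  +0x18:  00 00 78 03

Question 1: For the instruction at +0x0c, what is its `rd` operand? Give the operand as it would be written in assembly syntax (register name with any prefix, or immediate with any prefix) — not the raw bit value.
$14

+0x0c: 88 8a 69 27 ⇒ word 0x27698a88 (little)
  top 5b → 0x4 → subi [RI]
  [26:23] rd=14 = $14
  [22:0] imm=6916744 = 6916744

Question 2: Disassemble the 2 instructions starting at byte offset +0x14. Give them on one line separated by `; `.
push $3; ld $15, $6

[14] 00 00 80 89 → 0x89800000
  top 5b → 0x11 → push [R]
  rd@[26:23]=0x3 ⇒ $3
[18] 00 00 78 03 → 0x03780000
  top 5b → 0x0 → ld [RR]
  rd@[26:23]=0x6 ⇒ $6
  rs@[22:19]=0xf ⇒ $15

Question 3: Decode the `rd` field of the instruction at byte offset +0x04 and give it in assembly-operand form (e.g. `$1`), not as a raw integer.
$9

off 0x04: read 00 00 90 54 as little → 0x54900000
  op=0x54900000>>27=0xa ⇒ cp (RR)
  [26:23] rd=9 = $9
  [22:19] rs=2 = $2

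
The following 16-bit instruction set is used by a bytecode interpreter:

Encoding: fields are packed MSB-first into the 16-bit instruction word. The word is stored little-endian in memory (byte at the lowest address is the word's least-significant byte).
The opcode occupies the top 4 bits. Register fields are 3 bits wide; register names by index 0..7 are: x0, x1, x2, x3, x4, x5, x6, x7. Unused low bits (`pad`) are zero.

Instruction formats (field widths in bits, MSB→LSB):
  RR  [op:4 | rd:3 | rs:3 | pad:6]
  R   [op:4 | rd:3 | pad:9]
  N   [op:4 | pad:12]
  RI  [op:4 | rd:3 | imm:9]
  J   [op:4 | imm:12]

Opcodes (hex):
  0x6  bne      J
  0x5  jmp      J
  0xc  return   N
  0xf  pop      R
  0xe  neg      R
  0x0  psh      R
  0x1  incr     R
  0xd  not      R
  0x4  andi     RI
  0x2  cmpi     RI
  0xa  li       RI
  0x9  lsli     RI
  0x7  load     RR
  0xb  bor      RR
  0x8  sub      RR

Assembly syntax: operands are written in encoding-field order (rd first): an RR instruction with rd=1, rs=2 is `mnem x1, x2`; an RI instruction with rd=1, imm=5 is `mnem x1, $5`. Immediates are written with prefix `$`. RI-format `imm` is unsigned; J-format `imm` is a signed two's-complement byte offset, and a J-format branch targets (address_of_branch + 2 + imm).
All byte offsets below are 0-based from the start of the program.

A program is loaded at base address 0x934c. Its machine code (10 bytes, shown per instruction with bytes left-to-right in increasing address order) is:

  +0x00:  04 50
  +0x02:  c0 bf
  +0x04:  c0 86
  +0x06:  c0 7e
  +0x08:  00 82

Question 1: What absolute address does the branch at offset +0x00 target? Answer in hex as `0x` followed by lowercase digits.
@+00  little-endian(04 50) = 0x5004
  top 4b → 0x5 → jmp [J]
  imm@[11:0]=0x4 ⇒ $4
  target = base 0x934c + off 0x00 + 2 + imm 4 = 0x9352

0x9352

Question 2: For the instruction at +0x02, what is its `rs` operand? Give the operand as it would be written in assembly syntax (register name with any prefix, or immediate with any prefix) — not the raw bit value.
@+02  little-endian(c0 bf) = 0xbfc0
  op=0xbfc0>>12=0xb ⇒ bor (RR)
  rd: (w>>9)&0x7=0x7 → x7
  rs: (w>>6)&0x7=0x7 → x7

x7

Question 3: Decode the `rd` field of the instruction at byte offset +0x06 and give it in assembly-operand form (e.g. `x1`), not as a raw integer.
x7

+0x06: c0 7e ⇒ word 0x7ec0 (little)
  opcode bits[15:12]=0x7: load/RR
  [11:9] rd=7 = x7
  [8:6] rs=3 = x3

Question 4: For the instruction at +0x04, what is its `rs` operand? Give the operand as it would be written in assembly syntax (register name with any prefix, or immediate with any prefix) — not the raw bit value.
x3

+0x04: c0 86 ⇒ word 0x86c0 (little)
  opcode bits[15:12]=0x8: sub/RR
  rd@[11:9]=0x3 ⇒ x3
  rs@[8:6]=0x3 ⇒ x3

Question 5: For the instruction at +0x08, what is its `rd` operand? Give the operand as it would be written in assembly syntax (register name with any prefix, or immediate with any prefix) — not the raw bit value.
+0x08: 00 82 ⇒ word 0x8200 (little)
  op=0x8200>>12=0x8 ⇒ sub (RR)
  rd: (w>>9)&0x7=0x1 → x1
  rs: (w>>6)&0x7=0x0 → x0

x1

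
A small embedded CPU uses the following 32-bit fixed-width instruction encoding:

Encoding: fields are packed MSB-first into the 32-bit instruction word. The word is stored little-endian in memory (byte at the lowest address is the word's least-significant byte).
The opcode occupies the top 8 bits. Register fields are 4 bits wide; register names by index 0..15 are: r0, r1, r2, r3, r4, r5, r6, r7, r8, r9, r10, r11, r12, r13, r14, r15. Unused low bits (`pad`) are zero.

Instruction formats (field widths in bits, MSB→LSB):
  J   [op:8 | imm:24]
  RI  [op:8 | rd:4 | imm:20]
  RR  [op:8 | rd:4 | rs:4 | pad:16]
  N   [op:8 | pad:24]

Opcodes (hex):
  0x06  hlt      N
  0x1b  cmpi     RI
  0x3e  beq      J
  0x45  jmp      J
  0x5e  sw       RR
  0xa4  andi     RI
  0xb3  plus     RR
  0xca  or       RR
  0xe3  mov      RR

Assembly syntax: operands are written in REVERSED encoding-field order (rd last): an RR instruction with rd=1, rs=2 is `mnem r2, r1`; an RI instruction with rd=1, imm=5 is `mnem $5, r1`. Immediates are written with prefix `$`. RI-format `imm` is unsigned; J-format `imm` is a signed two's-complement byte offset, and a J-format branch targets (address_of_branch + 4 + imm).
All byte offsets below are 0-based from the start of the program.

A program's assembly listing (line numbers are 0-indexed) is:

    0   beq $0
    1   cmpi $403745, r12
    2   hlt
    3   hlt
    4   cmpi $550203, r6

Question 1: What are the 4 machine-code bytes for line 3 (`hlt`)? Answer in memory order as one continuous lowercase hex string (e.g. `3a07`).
00000006

line 3 (hlt): pack op=0x6:8|pad=0:24 = 0x06000000; little→ 00 00 00 06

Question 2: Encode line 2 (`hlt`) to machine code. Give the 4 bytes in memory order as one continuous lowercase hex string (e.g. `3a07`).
00000006

line 2 (hlt): pack op=0x6:8|pad=0:24 = 0x06000000; little→ 00 00 00 06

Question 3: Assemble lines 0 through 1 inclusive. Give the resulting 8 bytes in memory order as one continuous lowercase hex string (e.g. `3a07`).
0000003e2129c61b

0. beq fields op=0x3e:8|imm=0:24 → word 3e000000h → 00 00 00 3e
1. cmpi fields op=0x1b:8|rd=12:4|imm=403745:20 → word 1bc62921h → 21 29 c6 1b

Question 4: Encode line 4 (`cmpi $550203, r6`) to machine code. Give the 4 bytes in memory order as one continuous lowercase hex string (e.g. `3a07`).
L4: cmpi op=0x1b:8|rd=6:4|imm=550203:20 ⇒ 0x1b68653b ⇒ little 3b 65 68 1b

3b65681b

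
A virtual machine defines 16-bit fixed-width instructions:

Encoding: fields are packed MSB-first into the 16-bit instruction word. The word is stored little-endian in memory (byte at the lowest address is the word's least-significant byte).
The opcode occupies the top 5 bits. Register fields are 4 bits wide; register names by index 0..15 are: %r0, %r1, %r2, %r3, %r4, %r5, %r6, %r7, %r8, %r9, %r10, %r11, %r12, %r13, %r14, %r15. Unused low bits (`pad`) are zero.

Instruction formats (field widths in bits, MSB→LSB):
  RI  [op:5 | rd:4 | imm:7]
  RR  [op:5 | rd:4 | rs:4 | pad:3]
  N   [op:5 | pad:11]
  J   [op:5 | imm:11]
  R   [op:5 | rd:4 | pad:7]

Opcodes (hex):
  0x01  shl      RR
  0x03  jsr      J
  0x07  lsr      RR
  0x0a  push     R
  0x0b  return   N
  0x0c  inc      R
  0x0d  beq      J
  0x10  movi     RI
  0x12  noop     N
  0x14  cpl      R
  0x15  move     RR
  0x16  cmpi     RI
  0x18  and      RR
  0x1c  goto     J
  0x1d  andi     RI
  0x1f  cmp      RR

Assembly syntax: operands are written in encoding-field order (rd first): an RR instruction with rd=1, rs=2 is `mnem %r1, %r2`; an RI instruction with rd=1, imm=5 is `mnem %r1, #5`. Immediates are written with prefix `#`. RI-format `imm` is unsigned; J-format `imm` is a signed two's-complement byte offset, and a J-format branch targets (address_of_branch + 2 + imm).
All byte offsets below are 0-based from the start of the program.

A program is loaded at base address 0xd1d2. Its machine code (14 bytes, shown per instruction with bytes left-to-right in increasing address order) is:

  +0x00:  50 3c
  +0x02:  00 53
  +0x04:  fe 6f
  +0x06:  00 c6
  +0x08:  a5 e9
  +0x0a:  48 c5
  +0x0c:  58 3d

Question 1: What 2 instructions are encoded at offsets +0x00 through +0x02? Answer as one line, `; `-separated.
lsr %r8, %r10; push %r6

[00] 50 3c → 0x3c50
  opcode bits[15:11]=0x7: lsr/RR
  [10:7] rd=8 = %r8
  [6:3] rs=10 = %r10
[02] 00 53 → 0x5300
  opcode bits[15:11]=0xa: push/R
  [10:7] rd=6 = %r6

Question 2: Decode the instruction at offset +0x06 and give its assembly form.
@+06  little-endian(00 c6) = 0xc600
  op=0xc600>>11=0x18 ⇒ and (RR)
  rd: (w>>7)&0xf=0xc → %r12
  rs: (w>>3)&0xf=0x0 → %r0

and %r12, %r0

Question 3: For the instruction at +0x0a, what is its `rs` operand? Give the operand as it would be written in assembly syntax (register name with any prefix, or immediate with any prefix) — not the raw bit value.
off 0x0a: read 48 c5 as little → 0xc548
  top 5b → 0x18 → and [RR]
  [10:7] rd=10 = %r10
  [6:3] rs=9 = %r9

%r9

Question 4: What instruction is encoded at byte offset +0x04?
beq #-2

+0x04: fe 6f ⇒ word 0x6ffe (little)
  top 5b → 0xd → beq [J]
  [10:0] imm=2046 (s11→-2) = #-2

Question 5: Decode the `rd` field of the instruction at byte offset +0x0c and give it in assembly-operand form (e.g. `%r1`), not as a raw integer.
%r10

@+0c  little-endian(58 3d) = 0x3d58
  op=0x3d58>>11=0x7 ⇒ lsr (RR)
  [10:7] rd=10 = %r10
  [6:3] rs=11 = %r11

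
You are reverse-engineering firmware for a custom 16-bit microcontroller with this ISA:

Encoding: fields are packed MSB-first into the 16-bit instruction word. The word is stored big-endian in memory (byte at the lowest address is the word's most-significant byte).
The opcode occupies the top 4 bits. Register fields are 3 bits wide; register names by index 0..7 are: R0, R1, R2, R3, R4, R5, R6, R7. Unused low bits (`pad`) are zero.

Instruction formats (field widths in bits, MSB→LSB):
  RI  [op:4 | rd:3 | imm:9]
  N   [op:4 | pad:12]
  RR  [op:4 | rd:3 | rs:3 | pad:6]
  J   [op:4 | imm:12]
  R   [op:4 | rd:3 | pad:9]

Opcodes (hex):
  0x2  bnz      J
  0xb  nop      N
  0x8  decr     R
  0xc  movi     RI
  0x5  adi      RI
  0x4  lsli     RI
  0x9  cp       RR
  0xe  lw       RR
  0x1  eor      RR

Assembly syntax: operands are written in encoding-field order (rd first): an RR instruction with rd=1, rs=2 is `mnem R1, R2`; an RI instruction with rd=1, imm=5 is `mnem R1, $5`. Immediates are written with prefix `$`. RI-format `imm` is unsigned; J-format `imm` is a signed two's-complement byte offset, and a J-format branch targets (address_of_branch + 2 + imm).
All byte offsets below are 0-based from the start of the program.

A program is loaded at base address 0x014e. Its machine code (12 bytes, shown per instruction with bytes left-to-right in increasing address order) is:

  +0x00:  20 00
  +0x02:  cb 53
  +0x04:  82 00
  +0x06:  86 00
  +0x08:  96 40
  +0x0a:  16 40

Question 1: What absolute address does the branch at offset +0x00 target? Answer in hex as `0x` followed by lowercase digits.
0x0150

off 0x00: read 20 00 as big → 0x2000
  top 4b → 0x2 → bnz [J]
  imm@[11:0]=0x0 ⇒ $0
  target = base 0x014e + off 0x00 + 2 + imm 0 = 0x0150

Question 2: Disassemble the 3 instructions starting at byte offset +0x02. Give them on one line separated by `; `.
+0x02: cb 53 ⇒ word 0xcb53 (big)
  opcode bits[15:12]=0xc: movi/RI
  [11:9] rd=5 = R5
  [8:0] imm=339 = $339
+0x04: 82 00 ⇒ word 0x8200 (big)
  opcode bits[15:12]=0x8: decr/R
  [11:9] rd=1 = R1
+0x06: 86 00 ⇒ word 0x8600 (big)
  opcode bits[15:12]=0x8: decr/R
  [11:9] rd=3 = R3

movi R5, $339; decr R1; decr R3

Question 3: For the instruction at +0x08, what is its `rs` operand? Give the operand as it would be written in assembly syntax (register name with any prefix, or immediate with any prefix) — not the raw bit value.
R1

off 0x08: read 96 40 as big → 0x9640
  op=0x9640>>12=0x9 ⇒ cp (RR)
  rd: (w>>9)&0x7=0x3 → R3
  rs: (w>>6)&0x7=0x1 → R1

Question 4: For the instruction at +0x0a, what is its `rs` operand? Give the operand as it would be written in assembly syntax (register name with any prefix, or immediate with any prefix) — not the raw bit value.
@+0a  big-endian(16 40) = 0x1640
  op=0x1640>>12=0x1 ⇒ eor (RR)
  rd: (w>>9)&0x7=0x3 → R3
  rs: (w>>6)&0x7=0x1 → R1

R1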